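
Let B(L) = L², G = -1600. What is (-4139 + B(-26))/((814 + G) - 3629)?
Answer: 3463/4415 ≈ 0.78437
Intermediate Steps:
(-4139 + B(-26))/((814 + G) - 3629) = (-4139 + (-26)²)/((814 - 1600) - 3629) = (-4139 + 676)/(-786 - 3629) = -3463/(-4415) = -3463*(-1/4415) = 3463/4415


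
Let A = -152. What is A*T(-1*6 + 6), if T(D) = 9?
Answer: -1368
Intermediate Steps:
A*T(-1*6 + 6) = -152*9 = -1368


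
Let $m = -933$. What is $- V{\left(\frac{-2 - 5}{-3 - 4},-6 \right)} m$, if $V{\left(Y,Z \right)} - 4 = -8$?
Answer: $-3732$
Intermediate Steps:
$V{\left(Y,Z \right)} = -4$ ($V{\left(Y,Z \right)} = 4 - 8 = -4$)
$- V{\left(\frac{-2 - 5}{-3 - 4},-6 \right)} m = \left(-1\right) \left(-4\right) \left(-933\right) = 4 \left(-933\right) = -3732$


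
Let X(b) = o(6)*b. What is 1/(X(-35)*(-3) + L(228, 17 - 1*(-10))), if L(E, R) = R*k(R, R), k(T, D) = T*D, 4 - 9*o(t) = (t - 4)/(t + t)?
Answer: 18/355099 ≈ 5.0690e-5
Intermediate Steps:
o(t) = 4/9 - (-4 + t)/(18*t) (o(t) = 4/9 - (t - 4)/(9*(t + t)) = 4/9 - (-4 + t)/(9*(2*t)) = 4/9 - (-4 + t)*1/(2*t)/9 = 4/9 - (-4 + t)/(18*t))
k(T, D) = D*T
L(E, R) = R³ (L(E, R) = R*(R*R) = R*R² = R³)
X(b) = 23*b/54 (X(b) = ((1/18)*(4 + 7*6)/6)*b = ((1/18)*(⅙)*(4 + 42))*b = ((1/18)*(⅙)*46)*b = 23*b/54)
1/(X(-35)*(-3) + L(228, 17 - 1*(-10))) = 1/(((23/54)*(-35))*(-3) + (17 - 1*(-10))³) = 1/(-805/54*(-3) + (17 + 10)³) = 1/(805/18 + 27³) = 1/(805/18 + 19683) = 1/(355099/18) = 18/355099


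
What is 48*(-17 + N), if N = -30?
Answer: -2256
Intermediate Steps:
48*(-17 + N) = 48*(-17 - 30) = 48*(-47) = -2256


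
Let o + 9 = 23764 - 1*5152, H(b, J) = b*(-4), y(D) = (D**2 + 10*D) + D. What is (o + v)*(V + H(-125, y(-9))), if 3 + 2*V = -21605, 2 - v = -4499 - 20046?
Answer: -444617600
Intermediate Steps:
y(D) = D**2 + 11*D
H(b, J) = -4*b
v = 24547 (v = 2 - (-4499 - 20046) = 2 - 1*(-24545) = 2 + 24545 = 24547)
V = -10804 (V = -3/2 + (1/2)*(-21605) = -3/2 - 21605/2 = -10804)
o = 18603 (o = -9 + (23764 - 1*5152) = -9 + (23764 - 5152) = -9 + 18612 = 18603)
(o + v)*(V + H(-125, y(-9))) = (18603 + 24547)*(-10804 - 4*(-125)) = 43150*(-10804 + 500) = 43150*(-10304) = -444617600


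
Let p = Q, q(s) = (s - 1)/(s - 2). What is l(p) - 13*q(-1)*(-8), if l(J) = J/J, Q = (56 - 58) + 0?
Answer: 211/3 ≈ 70.333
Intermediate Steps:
q(s) = (-1 + s)/(-2 + s)
Q = -2 (Q = -2 + 0 = -2)
p = -2
l(J) = 1
l(p) - 13*q(-1)*(-8) = 1 - 13*(-1 - 1)/(-2 - 1)*(-8) = 1 - 13*(-2)/(-3)*(-8) = 1 - (-13)*(-2)/3*(-8) = 1 - 13*⅔*(-8) = 1 - 26/3*(-8) = 1 + 208/3 = 211/3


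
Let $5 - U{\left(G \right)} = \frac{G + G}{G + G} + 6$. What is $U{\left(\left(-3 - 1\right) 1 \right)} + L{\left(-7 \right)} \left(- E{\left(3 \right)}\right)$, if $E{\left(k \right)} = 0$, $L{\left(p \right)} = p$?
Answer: $-2$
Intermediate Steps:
$U{\left(G \right)} = -2$ ($U{\left(G \right)} = 5 - \left(\frac{G + G}{G + G} + 6\right) = 5 - \left(\frac{2 G}{2 G} + 6\right) = 5 - \left(2 G \frac{1}{2 G} + 6\right) = 5 - \left(1 + 6\right) = 5 - 7 = -2$)
$U{\left(\left(-3 - 1\right) 1 \right)} + L{\left(-7 \right)} \left(- E{\left(3 \right)}\right) = -2 - 7 \left(\left(-1\right) 0\right) = -2 - 0 = -2 + 0 = -2$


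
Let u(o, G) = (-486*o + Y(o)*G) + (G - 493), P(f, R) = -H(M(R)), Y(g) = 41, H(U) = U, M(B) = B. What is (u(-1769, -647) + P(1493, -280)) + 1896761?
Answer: 2729108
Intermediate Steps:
P(f, R) = -R
u(o, G) = -493 - 486*o + 42*G (u(o, G) = (-486*o + 41*G) + (G - 493) = (-486*o + 41*G) + (-493 + G) = -493 - 486*o + 42*G)
(u(-1769, -647) + P(1493, -280)) + 1896761 = ((-493 - 486*(-1769) + 42*(-647)) - 1*(-280)) + 1896761 = ((-493 + 859734 - 27174) + 280) + 1896761 = (832067 + 280) + 1896761 = 832347 + 1896761 = 2729108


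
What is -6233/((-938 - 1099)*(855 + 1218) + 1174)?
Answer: 6233/4221527 ≈ 0.0014765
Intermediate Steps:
-6233/((-938 - 1099)*(855 + 1218) + 1174) = -6233/(-2037*2073 + 1174) = -6233/(-4222701 + 1174) = -6233/(-4221527) = -6233*(-1/4221527) = 6233/4221527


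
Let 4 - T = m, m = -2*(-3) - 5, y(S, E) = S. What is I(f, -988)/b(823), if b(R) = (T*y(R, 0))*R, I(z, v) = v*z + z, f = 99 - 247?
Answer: 48692/677329 ≈ 0.071888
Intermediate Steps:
f = -148
m = 1 (m = 6 - 5 = 1)
T = 3 (T = 4 - 1*1 = 4 - 1 = 3)
I(z, v) = z + v*z
b(R) = 3*R² (b(R) = (3*R)*R = 3*R²)
I(f, -988)/b(823) = (-148*(1 - 988))/((3*823²)) = (-148*(-987))/((3*677329)) = 146076/2031987 = 146076*(1/2031987) = 48692/677329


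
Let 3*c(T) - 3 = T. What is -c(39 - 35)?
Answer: -7/3 ≈ -2.3333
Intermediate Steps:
c(T) = 1 + T/3
-c(39 - 35) = -(1 + (39 - 35)/3) = -(1 + (⅓)*4) = -(1 + 4/3) = -1*7/3 = -7/3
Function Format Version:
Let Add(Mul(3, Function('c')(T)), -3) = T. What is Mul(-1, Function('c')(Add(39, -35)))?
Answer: Rational(-7, 3) ≈ -2.3333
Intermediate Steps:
Function('c')(T) = Add(1, Mul(Rational(1, 3), T))
Mul(-1, Function('c')(Add(39, -35))) = Mul(-1, Add(1, Mul(Rational(1, 3), Add(39, -35)))) = Mul(-1, Add(1, Mul(Rational(1, 3), 4))) = Mul(-1, Add(1, Rational(4, 3))) = Mul(-1, Rational(7, 3)) = Rational(-7, 3)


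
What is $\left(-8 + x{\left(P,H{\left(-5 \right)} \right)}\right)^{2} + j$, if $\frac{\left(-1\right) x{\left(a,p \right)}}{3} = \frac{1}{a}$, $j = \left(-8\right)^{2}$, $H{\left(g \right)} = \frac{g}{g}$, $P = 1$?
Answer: $185$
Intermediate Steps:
$H{\left(g \right)} = 1$
$j = 64$
$x{\left(a,p \right)} = - \frac{3}{a}$
$\left(-8 + x{\left(P,H{\left(-5 \right)} \right)}\right)^{2} + j = \left(-8 - \frac{3}{1}\right)^{2} + 64 = \left(-8 - 3\right)^{2} + 64 = \left(-11\right)^{2} + 64 = 121 + 64 = 185$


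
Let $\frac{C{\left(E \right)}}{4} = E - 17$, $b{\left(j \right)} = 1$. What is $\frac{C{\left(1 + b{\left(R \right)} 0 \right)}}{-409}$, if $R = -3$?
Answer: $\frac{64}{409} \approx 0.15648$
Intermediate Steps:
$C{\left(E \right)} = -68 + 4 E$ ($C{\left(E \right)} = 4 \left(E - 17\right) = 4 \left(-17 + E\right) = -68 + 4 E$)
$\frac{C{\left(1 + b{\left(R \right)} 0 \right)}}{-409} = \frac{-68 + 4 \left(1 + 1 \cdot 0\right)}{-409} = \left(-68 + 4 \left(1 + 0\right)\right) \left(- \frac{1}{409}\right) = \left(-68 + 4 \cdot 1\right) \left(- \frac{1}{409}\right) = \left(-68 + 4\right) \left(- \frac{1}{409}\right) = \left(-64\right) \left(- \frac{1}{409}\right) = \frac{64}{409}$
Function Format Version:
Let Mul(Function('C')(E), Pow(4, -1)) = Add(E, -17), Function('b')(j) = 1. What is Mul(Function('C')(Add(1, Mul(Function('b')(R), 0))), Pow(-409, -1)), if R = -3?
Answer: Rational(64, 409) ≈ 0.15648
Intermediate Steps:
Function('C')(E) = Add(-68, Mul(4, E)) (Function('C')(E) = Mul(4, Add(E, -17)) = Mul(4, Add(-17, E)) = Add(-68, Mul(4, E)))
Mul(Function('C')(Add(1, Mul(Function('b')(R), 0))), Pow(-409, -1)) = Mul(Add(-68, Mul(4, Add(1, Mul(1, 0)))), Pow(-409, -1)) = Mul(Add(-68, Mul(4, Add(1, 0))), Rational(-1, 409)) = Mul(Add(-68, Mul(4, 1)), Rational(-1, 409)) = Mul(Add(-68, 4), Rational(-1, 409)) = Mul(-64, Rational(-1, 409)) = Rational(64, 409)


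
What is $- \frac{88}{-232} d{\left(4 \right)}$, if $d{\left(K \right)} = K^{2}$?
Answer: $\frac{176}{29} \approx 6.069$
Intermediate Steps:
$- \frac{88}{-232} d{\left(4 \right)} = - \frac{88}{-232} \cdot 4^{2} = \left(-88\right) \left(- \frac{1}{232}\right) 16 = \frac{11}{29} \cdot 16 = \frac{176}{29}$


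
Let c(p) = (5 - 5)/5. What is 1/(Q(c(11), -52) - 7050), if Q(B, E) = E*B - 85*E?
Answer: -1/2630 ≈ -0.00038023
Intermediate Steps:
c(p) = 0 (c(p) = 0*(1/5) = 0)
Q(B, E) = -85*E + B*E (Q(B, E) = B*E - 85*E = -85*E + B*E)
1/(Q(c(11), -52) - 7050) = 1/(-52*(-85 + 0) - 7050) = 1/(-52*(-85) - 7050) = 1/(4420 - 7050) = 1/(-2630) = -1/2630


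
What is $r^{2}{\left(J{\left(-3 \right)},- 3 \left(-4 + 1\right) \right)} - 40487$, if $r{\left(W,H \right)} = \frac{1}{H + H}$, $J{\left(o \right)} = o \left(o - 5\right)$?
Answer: $- \frac{13117787}{324} \approx -40487.0$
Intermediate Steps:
$J{\left(o \right)} = o \left(-5 + o\right)$
$r{\left(W,H \right)} = \frac{1}{2 H}$
$r^{2}{\left(J{\left(-3 \right)},- 3 \left(-4 + 1\right) \right)} - 40487 = \left(\frac{1}{2 \left(- 3 \left(-4 + 1\right)\right)}\right)^{2} - 40487 = \left(\frac{1}{2 \left(\left(-3\right) \left(-3\right)\right)}\right)^{2} - 40487 = \left(\frac{1}{2 \cdot 9}\right)^{2} - 40487 = \left(\frac{1}{2} \cdot \frac{1}{9}\right)^{2} - 40487 = \left(\frac{1}{18}\right)^{2} - 40487 = \frac{1}{324} - 40487 = - \frac{13117787}{324}$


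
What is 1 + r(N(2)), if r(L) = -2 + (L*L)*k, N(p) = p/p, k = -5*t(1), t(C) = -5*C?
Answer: 24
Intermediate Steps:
k = 25 (k = -(-25) = -5*(-5) = 25)
N(p) = 1
r(L) = -2 + 25*L**2 (r(L) = -2 + (L*L)*25 = -2 + L**2*25 = -2 + 25*L**2)
1 + r(N(2)) = 1 + (-2 + 25*1**2) = 1 + (-2 + 25*1) = 1 + (-2 + 25) = 1 + 23 = 24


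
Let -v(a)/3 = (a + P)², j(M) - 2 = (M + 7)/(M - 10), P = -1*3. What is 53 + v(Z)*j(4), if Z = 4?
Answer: 105/2 ≈ 52.500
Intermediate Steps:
P = -3
j(M) = 2 + (7 + M)/(-10 + M) (j(M) = 2 + (M + 7)/(M - 10) = 2 + (7 + M)/(-10 + M))
v(a) = -3*(-3 + a)² (v(a) = -3*(a - 3)² = -3*(-3 + a)²)
53 + v(Z)*j(4) = 53 + (-3*(-3 + 4)²)*((-13 + 3*4)/(-10 + 4)) = 53 + (-3*1²)*((-13 + 12)/(-6)) = 53 + (-3*1)*(-⅙*(-1)) = 53 - 3*⅙ = 53 - ½ = 105/2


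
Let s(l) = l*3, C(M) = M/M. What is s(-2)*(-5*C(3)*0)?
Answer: 0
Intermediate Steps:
C(M) = 1
s(l) = 3*l
s(-2)*(-5*C(3)*0) = (3*(-2))*(-5*1*0) = -(-30)*0 = -6*0 = 0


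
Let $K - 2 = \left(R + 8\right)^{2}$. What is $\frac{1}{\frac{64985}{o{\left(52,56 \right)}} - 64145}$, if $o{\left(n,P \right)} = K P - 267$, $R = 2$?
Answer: $- \frac{1089}{69840908} \approx -1.5593 \cdot 10^{-5}$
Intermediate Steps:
$K = 102$ ($K = 2 + \left(2 + 8\right)^{2} = 2 + 10^{2} = 2 + 100 = 102$)
$o{\left(n,P \right)} = -267 + 102 P$ ($o{\left(n,P \right)} = 102 P - 267 = -267 + 102 P$)
$\frac{1}{\frac{64985}{o{\left(52,56 \right)}} - 64145} = \frac{1}{\frac{64985}{-267 + 102 \cdot 56} - 64145} = \frac{1}{\frac{64985}{-267 + 5712} - 64145} = \frac{1}{\frac{64985}{5445} - 64145} = \frac{1}{64985 \cdot \frac{1}{5445} - 64145} = \frac{1}{\frac{12997}{1089} - 64145} = \frac{1}{- \frac{69840908}{1089}} = - \frac{1089}{69840908}$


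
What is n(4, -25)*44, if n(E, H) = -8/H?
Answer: 352/25 ≈ 14.080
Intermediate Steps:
n(4, -25)*44 = -8/(-25)*44 = -8*(-1/25)*44 = (8/25)*44 = 352/25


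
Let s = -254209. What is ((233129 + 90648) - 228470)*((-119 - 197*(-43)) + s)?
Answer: -23431893099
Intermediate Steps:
((233129 + 90648) - 228470)*((-119 - 197*(-43)) + s) = ((233129 + 90648) - 228470)*((-119 - 197*(-43)) - 254209) = (323777 - 228470)*((-119 + 8471) - 254209) = 95307*(8352 - 254209) = 95307*(-245857) = -23431893099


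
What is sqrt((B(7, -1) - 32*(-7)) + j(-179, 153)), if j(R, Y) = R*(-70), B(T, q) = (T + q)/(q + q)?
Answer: sqrt(12751) ≈ 112.92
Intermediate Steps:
B(T, q) = (T + q)/(2*q) (B(T, q) = (T + q)/((2*q)) = (T + q)*(1/(2*q)) = (T + q)/(2*q))
j(R, Y) = -70*R
sqrt((B(7, -1) - 32*(-7)) + j(-179, 153)) = sqrt(((1/2)*(7 - 1)/(-1) - 32*(-7)) - 70*(-179)) = sqrt(((1/2)*(-1)*6 - 16*(-14)) + 12530) = sqrt((-3 + 224) + 12530) = sqrt(221 + 12530) = sqrt(12751)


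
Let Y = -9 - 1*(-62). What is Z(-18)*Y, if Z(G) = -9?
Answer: -477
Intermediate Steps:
Y = 53 (Y = -9 + 62 = 53)
Z(-18)*Y = -9*53 = -477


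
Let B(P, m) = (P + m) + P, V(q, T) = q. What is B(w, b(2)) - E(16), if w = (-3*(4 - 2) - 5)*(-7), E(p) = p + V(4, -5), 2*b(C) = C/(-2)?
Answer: 267/2 ≈ 133.50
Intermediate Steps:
b(C) = -C/4 (b(C) = (C/(-2))/2 = (C*(-½))/2 = (-C/2)/2 = -C/4)
E(p) = 4 + p (E(p) = p + 4 = 4 + p)
w = 77 (w = (-3*2 - 5)*(-7) = (-6 - 5)*(-7) = -11*(-7) = 77)
B(P, m) = m + 2*P
B(w, b(2)) - E(16) = (-¼*2 + 2*77) - (4 + 16) = (-½ + 154) - 1*20 = 307/2 - 20 = 267/2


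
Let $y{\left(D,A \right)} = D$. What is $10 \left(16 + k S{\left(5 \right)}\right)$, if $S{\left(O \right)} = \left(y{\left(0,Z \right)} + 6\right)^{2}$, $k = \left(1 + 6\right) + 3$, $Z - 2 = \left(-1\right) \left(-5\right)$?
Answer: $3760$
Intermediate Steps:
$Z = 7$ ($Z = 2 - -5 = 2 + 5 = 7$)
$k = 10$ ($k = 7 + 3 = 10$)
$S{\left(O \right)} = 36$ ($S{\left(O \right)} = \left(0 + 6\right)^{2} = 6^{2} = 36$)
$10 \left(16 + k S{\left(5 \right)}\right) = 10 \left(16 + 10 \cdot 36\right) = 10 \left(16 + 360\right) = 10 \cdot 376 = 3760$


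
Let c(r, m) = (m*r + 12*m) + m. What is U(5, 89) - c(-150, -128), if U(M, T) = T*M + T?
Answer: -17002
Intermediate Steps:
c(r, m) = 13*m + m*r (c(r, m) = (12*m + m*r) + m = 13*m + m*r)
U(M, T) = T + M*T (U(M, T) = M*T + T = T + M*T)
U(5, 89) - c(-150, -128) = 89*(1 + 5) - (-128)*(13 - 150) = 89*6 - (-128)*(-137) = 534 - 1*17536 = 534 - 17536 = -17002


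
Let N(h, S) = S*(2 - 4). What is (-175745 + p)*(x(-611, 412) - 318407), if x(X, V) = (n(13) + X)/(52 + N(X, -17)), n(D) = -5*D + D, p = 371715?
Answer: -2683188415025/43 ≈ -6.2400e+10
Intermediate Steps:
n(D) = -4*D
N(h, S) = -2*S (N(h, S) = S*(-2) = -2*S)
x(X, V) = -26/43 + X/86 (x(X, V) = (-4*13 + X)/(52 - 2*(-17)) = (-52 + X)/(52 + 34) = (-52 + X)/86 = (-52 + X)*(1/86) = -26/43 + X/86)
(-175745 + p)*(x(-611, 412) - 318407) = (-175745 + 371715)*((-26/43 + (1/86)*(-611)) - 318407) = 195970*((-26/43 - 611/86) - 318407) = 195970*(-663/86 - 318407) = 195970*(-27383665/86) = -2683188415025/43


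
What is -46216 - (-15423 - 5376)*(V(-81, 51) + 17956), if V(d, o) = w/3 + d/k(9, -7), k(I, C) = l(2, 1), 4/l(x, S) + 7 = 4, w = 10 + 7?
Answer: 1499208113/4 ≈ 3.7480e+8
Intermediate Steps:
w = 17
l(x, S) = -4/3 (l(x, S) = 4/(-7 + 4) = 4/(-3) = 4*(-1/3) = -4/3)
k(I, C) = -4/3
V(d, o) = 17/3 - 3*d/4 (V(d, o) = 17/3 + d/(-4/3) = 17*(1/3) + d*(-3/4) = 17/3 - 3*d/4)
-46216 - (-15423 - 5376)*(V(-81, 51) + 17956) = -46216 - (-15423 - 5376)*((17/3 - 3/4*(-81)) + 17956) = -46216 - (-20799)*((17/3 + 243/4) + 17956) = -46216 - (-20799)*(797/12 + 17956) = -46216 - (-20799)*216269/12 = -46216 - 1*(-1499392977/4) = -46216 + 1499392977/4 = 1499208113/4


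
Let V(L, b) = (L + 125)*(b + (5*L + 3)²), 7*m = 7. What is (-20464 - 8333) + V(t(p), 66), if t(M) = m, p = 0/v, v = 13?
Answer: -12417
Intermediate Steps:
m = 1 (m = (⅐)*7 = 1)
p = 0 (p = 0/13 = 0*(1/13) = 0)
t(M) = 1
V(L, b) = (125 + L)*(b + (3 + 5*L)²)
(-20464 - 8333) + V(t(p), 66) = (-20464 - 8333) + (1125 + 25*1³ + 125*66 + 3155*1² + 3759*1 + 1*66) = -28797 + (1125 + 25*1 + 8250 + 3155*1 + 3759 + 66) = -28797 + (1125 + 25 + 8250 + 3155 + 3759 + 66) = -28797 + 16380 = -12417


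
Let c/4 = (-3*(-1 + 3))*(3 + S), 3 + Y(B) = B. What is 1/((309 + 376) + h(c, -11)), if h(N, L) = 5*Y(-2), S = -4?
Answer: 1/660 ≈ 0.0015152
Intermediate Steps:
Y(B) = -3 + B
c = 24 (c = 4*((-3*(-1 + 3))*(3 - 4)) = 4*(-3*2*(-1)) = 4*(-6*(-1)) = 4*6 = 24)
h(N, L) = -25 (h(N, L) = 5*(-3 - 2) = 5*(-5) = -25)
1/((309 + 376) + h(c, -11)) = 1/((309 + 376) - 25) = 1/(685 - 25) = 1/660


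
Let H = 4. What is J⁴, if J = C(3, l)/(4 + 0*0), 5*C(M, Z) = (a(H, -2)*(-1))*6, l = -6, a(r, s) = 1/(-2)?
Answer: 81/160000 ≈ 0.00050625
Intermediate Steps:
a(r, s) = -½ (a(r, s) = 1*(-½) = -½)
C(M, Z) = ⅗ (C(M, Z) = (-½*(-1)*6)/5 = ((½)*6)/5 = (⅕)*3 = ⅗)
J = 3/20 (J = 3/(5*(4 + 0*0)) = 3/(5*(4 + 0)) = (⅗)/4 = (⅗)*(¼) = 3/20 ≈ 0.15000)
J⁴ = (3/20)⁴ = 81/160000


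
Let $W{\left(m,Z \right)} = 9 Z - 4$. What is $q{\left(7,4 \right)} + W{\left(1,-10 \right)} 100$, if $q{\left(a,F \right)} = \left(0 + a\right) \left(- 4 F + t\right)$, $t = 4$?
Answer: $-9484$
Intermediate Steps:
$W{\left(m,Z \right)} = -4 + 9 Z$
$q{\left(a,F \right)} = a \left(4 - 4 F\right)$ ($q{\left(a,F \right)} = \left(0 + a\right) \left(- 4 F + 4\right) = a \left(4 - 4 F\right)$)
$q{\left(7,4 \right)} + W{\left(1,-10 \right)} 100 = 4 \cdot 7 \left(1 - 4\right) + \left(-4 + 9 \left(-10\right)\right) 100 = 4 \cdot 7 \left(1 - 4\right) + \left(-4 - 90\right) 100 = 4 \cdot 7 \left(-3\right) - 9400 = -84 - 9400 = -9484$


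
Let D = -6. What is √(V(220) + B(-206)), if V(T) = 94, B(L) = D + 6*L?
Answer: 2*I*√287 ≈ 33.882*I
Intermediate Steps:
B(L) = -6 + 6*L
√(V(220) + B(-206)) = √(94 + (-6 + 6*(-206))) = √(94 + (-6 - 1236)) = √(94 - 1242) = √(-1148) = 2*I*√287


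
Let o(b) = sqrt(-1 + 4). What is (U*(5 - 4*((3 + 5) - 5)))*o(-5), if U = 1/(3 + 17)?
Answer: -7*sqrt(3)/20 ≈ -0.60622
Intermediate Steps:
o(b) = sqrt(3)
U = 1/20 ≈ 0.050000
(U*(5 - 4*((3 + 5) - 5)))*o(-5) = ((5 - 4*((3 + 5) - 5))/20)*sqrt(3) = ((5 - 4*(8 - 5))/20)*sqrt(3) = ((5 - 4*3)/20)*sqrt(3) = ((5 - 12)/20)*sqrt(3) = ((1/20)*(-7))*sqrt(3) = -7*sqrt(3)/20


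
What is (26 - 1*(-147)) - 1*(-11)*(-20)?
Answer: -47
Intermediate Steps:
(26 - 1*(-147)) - 1*(-11)*(-20) = (26 + 147) + 11*(-20) = 173 - 220 = -47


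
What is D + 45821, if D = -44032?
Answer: 1789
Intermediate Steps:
D + 45821 = -44032 + 45821 = 1789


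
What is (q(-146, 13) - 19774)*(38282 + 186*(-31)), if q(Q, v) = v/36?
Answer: -5786636779/9 ≈ -6.4296e+8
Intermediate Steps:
q(Q, v) = v/36 (q(Q, v) = v*(1/36) = v/36)
(q(-146, 13) - 19774)*(38282 + 186*(-31)) = ((1/36)*13 - 19774)*(38282 + 186*(-31)) = (13/36 - 19774)*(38282 - 5766) = -711851/36*32516 = -5786636779/9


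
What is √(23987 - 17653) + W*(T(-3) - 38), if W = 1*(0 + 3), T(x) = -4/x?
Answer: -110 + √6334 ≈ -30.414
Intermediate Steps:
W = 3 (W = 1*3 = 3)
√(23987 - 17653) + W*(T(-3) - 38) = √(23987 - 17653) + 3*(-4/(-3) - 38) = √6334 + 3*(-4*(-⅓) - 38) = √6334 + 3*(4/3 - 38) = √6334 + 3*(-110/3) = √6334 - 110 = -110 + √6334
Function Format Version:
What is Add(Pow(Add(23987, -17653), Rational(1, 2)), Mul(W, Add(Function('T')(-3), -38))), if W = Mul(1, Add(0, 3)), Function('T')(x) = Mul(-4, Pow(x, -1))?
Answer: Add(-110, Pow(6334, Rational(1, 2))) ≈ -30.414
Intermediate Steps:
W = 3 (W = Mul(1, 3) = 3)
Add(Pow(Add(23987, -17653), Rational(1, 2)), Mul(W, Add(Function('T')(-3), -38))) = Add(Pow(Add(23987, -17653), Rational(1, 2)), Mul(3, Add(Mul(-4, Pow(-3, -1)), -38))) = Add(Pow(6334, Rational(1, 2)), Mul(3, Add(Mul(-4, Rational(-1, 3)), -38))) = Add(Pow(6334, Rational(1, 2)), Mul(3, Add(Rational(4, 3), -38))) = Add(Pow(6334, Rational(1, 2)), Mul(3, Rational(-110, 3))) = Add(Pow(6334, Rational(1, 2)), -110) = Add(-110, Pow(6334, Rational(1, 2)))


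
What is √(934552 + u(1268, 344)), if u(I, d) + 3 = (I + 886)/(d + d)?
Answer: √27647790238/172 ≈ 966.72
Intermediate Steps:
u(I, d) = -3 + (886 + I)/(2*d) (u(I, d) = -3 + (I + 886)/(d + d) = -3 + (886 + I)/((2*d)) = -3 + (886 + I)*(1/(2*d)) = -3 + (886 + I)/(2*d))
√(934552 + u(1268, 344)) = √(934552 + (½)*(886 + 1268 - 6*344)/344) = √(934552 + (½)*(1/344)*(886 + 1268 - 2064)) = √(934552 + (½)*(1/344)*90) = √(934552 + 45/344) = √(321485933/344) = √27647790238/172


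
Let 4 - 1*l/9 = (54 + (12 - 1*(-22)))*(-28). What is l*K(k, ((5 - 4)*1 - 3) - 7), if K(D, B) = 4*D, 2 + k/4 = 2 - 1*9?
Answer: -3198528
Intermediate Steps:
k = -36 (k = -8 + 4*(2 - 1*9) = -8 + 4*(2 - 9) = -8 + 4*(-7) = -8 - 28 = -36)
l = 22212 (l = 36 - 9*(54 + (12 - 1*(-22)))*(-28) = 36 - 9*(54 + (12 + 22))*(-28) = 36 - 9*(54 + 34)*(-28) = 36 - 792*(-28) = 36 - 9*(-2464) = 36 + 22176 = 22212)
l*K(k, ((5 - 4)*1 - 3) - 7) = 22212*(4*(-36)) = 22212*(-144) = -3198528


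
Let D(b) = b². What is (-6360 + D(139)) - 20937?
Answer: -7976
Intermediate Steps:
(-6360 + D(139)) - 20937 = (-6360 + 139²) - 20937 = (-6360 + 19321) - 20937 = 12961 - 20937 = -7976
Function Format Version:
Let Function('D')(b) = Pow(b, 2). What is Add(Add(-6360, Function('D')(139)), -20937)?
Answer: -7976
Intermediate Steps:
Add(Add(-6360, Function('D')(139)), -20937) = Add(Add(-6360, Pow(139, 2)), -20937) = Add(Add(-6360, 19321), -20937) = Add(12961, -20937) = -7976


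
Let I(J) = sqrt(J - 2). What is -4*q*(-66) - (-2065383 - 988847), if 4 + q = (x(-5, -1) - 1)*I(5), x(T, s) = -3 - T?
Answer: 3053174 + 264*sqrt(3) ≈ 3.0536e+6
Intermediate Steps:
I(J) = sqrt(-2 + J)
q = -4 + sqrt(3) (q = -4 + ((-3 - 1*(-5)) - 1)*sqrt(-2 + 5) = -4 + ((-3 + 5) - 1)*sqrt(3) = -4 + (2 - 1)*sqrt(3) = -4 + 1*sqrt(3) = -4 + sqrt(3) ≈ -2.2679)
-4*q*(-66) - (-2065383 - 988847) = -4*(-4 + sqrt(3))*(-66) - (-2065383 - 988847) = (16 - 4*sqrt(3))*(-66) - 1*(-3054230) = (-1056 + 264*sqrt(3)) + 3054230 = 3053174 + 264*sqrt(3)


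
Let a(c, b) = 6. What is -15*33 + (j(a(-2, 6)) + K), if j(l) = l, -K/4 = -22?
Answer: -401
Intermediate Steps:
K = 88 (K = -4*(-22) = 88)
-15*33 + (j(a(-2, 6)) + K) = -15*33 + (6 + 88) = -495 + 94 = -401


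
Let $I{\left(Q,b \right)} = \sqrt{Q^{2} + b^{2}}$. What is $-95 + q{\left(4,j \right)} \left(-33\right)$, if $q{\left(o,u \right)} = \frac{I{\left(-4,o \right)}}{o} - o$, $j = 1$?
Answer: $37 - 33 \sqrt{2} \approx -9.6691$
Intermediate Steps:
$q{\left(o,u \right)} = - o + \frac{\sqrt{16 + o^{2}}}{o}$ ($q{\left(o,u \right)} = \frac{\sqrt{\left(-4\right)^{2} + o^{2}}}{o} - o = \frac{\sqrt{16 + o^{2}}}{o} - o = - o + \frac{\sqrt{16 + o^{2}}}{o}$)
$-95 + q{\left(4,j \right)} \left(-33\right) = -95 + \left(\left(-1\right) 4 + \frac{\sqrt{16 + 4^{2}}}{4}\right) \left(-33\right) = -95 + \left(-4 + \frac{\sqrt{16 + 16}}{4}\right) \left(-33\right) = -95 + \left(-4 + \frac{\sqrt{32}}{4}\right) \left(-33\right) = -95 + \left(-4 + \frac{4 \sqrt{2}}{4}\right) \left(-33\right) = -95 + \left(-4 + \sqrt{2}\right) \left(-33\right) = -95 + \left(132 - 33 \sqrt{2}\right) = 37 - 33 \sqrt{2}$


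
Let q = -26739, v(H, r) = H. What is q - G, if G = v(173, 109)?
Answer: -26912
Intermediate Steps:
G = 173
q - G = -26739 - 1*173 = -26739 - 173 = -26912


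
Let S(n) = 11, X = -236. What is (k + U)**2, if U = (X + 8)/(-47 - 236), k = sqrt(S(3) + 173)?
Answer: 14788360/80089 + 912*sqrt(46)/283 ≈ 206.51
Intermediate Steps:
k = 2*sqrt(46) (k = sqrt(11 + 173) = sqrt(184) = 2*sqrt(46) ≈ 13.565)
U = 228/283 (U = (-236 + 8)/(-47 - 236) = -228/(-283) = -228*(-1/283) = 228/283 ≈ 0.80565)
(k + U)**2 = (2*sqrt(46) + 228/283)**2 = (228/283 + 2*sqrt(46))**2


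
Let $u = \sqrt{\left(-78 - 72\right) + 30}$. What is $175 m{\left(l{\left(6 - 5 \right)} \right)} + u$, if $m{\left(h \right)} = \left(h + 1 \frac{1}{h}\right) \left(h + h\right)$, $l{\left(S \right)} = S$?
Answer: $700 + 2 i \sqrt{30} \approx 700.0 + 10.954 i$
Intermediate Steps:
$m{\left(h \right)} = 2 h \left(h + \frac{1}{h}\right)$ ($m{\left(h \right)} = \left(h + \frac{1}{h}\right) 2 h = 2 h \left(h + \frac{1}{h}\right)$)
$u = 2 i \sqrt{30}$ ($u = \sqrt{\left(-78 - 72\right) + 30} = \sqrt{-150 + 30} = \sqrt{-120} = 2 i \sqrt{30} \approx 10.954 i$)
$175 m{\left(l{\left(6 - 5 \right)} \right)} + u = 175 \left(2 + 2 \left(6 - 5\right)^{2}\right) + 2 i \sqrt{30} = 175 \left(2 + 2 \cdot 1^{2}\right) + 2 i \sqrt{30} = 175 \left(2 + 2 \cdot 1\right) + 2 i \sqrt{30} = 175 \left(2 + 2\right) + 2 i \sqrt{30} = 175 \cdot 4 + 2 i \sqrt{30} = 700 + 2 i \sqrt{30}$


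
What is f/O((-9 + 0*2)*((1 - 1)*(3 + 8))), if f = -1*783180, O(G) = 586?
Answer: -391590/293 ≈ -1336.5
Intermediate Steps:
f = -783180
f/O((-9 + 0*2)*((1 - 1)*(3 + 8))) = -783180/586 = -783180*1/586 = -391590/293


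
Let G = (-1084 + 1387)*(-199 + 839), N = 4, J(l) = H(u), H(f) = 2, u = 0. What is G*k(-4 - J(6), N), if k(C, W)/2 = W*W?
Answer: 6205440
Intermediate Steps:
J(l) = 2
k(C, W) = 2*W² (k(C, W) = 2*(W*W) = 2*W²)
G = 193920 (G = 303*640 = 193920)
G*k(-4 - J(6), N) = 193920*(2*4²) = 193920*(2*16) = 193920*32 = 6205440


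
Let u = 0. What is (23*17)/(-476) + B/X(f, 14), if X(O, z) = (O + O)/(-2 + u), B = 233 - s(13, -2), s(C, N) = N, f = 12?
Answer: -857/42 ≈ -20.405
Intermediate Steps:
B = 235 (B = 233 - 1*(-2) = 233 + 2 = 235)
X(O, z) = -O (X(O, z) = (O + O)/(-2 + 0) = (2*O)/(-2) = (2*O)*(-1/2) = -O)
(23*17)/(-476) + B/X(f, 14) = (23*17)/(-476) + 235/((-1*12)) = 391*(-1/476) + 235/(-12) = -23/28 + 235*(-1/12) = -23/28 - 235/12 = -857/42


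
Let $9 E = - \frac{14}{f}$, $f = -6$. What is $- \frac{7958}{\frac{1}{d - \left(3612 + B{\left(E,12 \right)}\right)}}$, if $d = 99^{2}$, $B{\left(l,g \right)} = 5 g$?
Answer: $-48774582$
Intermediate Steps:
$E = \frac{7}{27}$ ($E = \frac{\left(-14\right) \frac{1}{-6}}{9} = \frac{\left(-14\right) \left(- \frac{1}{6}\right)}{9} = \frac{1}{9} \cdot \frac{7}{3} = \frac{7}{27} \approx 0.25926$)
$d = 9801$
$- \frac{7958}{\frac{1}{d - \left(3612 + B{\left(E,12 \right)}\right)}} = - \frac{7958}{\frac{1}{9801 - \left(3612 + 5 \cdot 12\right)}} = - \frac{7958}{\frac{1}{9801 - 3672}} = - \frac{7958}{\frac{1}{6129}} = - 7958 \frac{1}{\frac{1}{6129}} = \left(-7958\right) 6129 = -48774582$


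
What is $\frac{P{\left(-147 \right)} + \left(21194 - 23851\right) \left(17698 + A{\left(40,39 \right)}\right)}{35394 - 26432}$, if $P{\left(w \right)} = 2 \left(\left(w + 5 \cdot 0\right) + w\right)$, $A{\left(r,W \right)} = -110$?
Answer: $- \frac{23365952}{4481} \approx -5214.5$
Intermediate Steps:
$P{\left(w \right)} = 4 w$ ($P{\left(w \right)} = 2 \left(\left(w + 0\right) + w\right) = 2 \left(w + w\right) = 2 \cdot 2 w = 4 w$)
$\frac{P{\left(-147 \right)} + \left(21194 - 23851\right) \left(17698 + A{\left(40,39 \right)}\right)}{35394 - 26432} = \frac{4 \left(-147\right) + \left(21194 - 23851\right) \left(17698 - 110\right)}{35394 - 26432} = \frac{-588 - 46731316}{8962} = \left(-588 - 46731316\right) \frac{1}{8962} = \left(-46731904\right) \frac{1}{8962} = - \frac{23365952}{4481}$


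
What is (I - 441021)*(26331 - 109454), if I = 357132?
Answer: 6973105347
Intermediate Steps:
(I - 441021)*(26331 - 109454) = (357132 - 441021)*(26331 - 109454) = -83889*(-83123) = 6973105347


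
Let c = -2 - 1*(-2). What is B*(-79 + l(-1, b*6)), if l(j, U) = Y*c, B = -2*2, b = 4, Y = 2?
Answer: 316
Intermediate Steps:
c = 0 (c = -2 + 2 = 0)
B = -4
l(j, U) = 0 (l(j, U) = 2*0 = 0)
B*(-79 + l(-1, b*6)) = -4*(-79 + 0) = -4*(-79) = 316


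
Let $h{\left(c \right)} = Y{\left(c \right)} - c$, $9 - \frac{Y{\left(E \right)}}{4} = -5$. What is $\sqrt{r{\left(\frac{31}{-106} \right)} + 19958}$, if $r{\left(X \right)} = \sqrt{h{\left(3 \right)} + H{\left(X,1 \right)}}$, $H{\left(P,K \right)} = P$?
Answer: $\frac{\sqrt{224248088 + 106 \sqrt{592222}}}{106} \approx 141.3$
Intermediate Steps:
$Y{\left(E \right)} = 56$ ($Y{\left(E \right)} = 36 - -20 = 36 + 20 = 56$)
$h{\left(c \right)} = 56 - c$
$r{\left(X \right)} = \sqrt{53 + X}$ ($r{\left(X \right)} = \sqrt{\left(56 - 3\right) + X} = \sqrt{53 + X}$)
$\sqrt{r{\left(\frac{31}{-106} \right)} + 19958} = \sqrt{\sqrt{53 + \frac{31}{-106}} + 19958} = \sqrt{\sqrt{53 + 31 \left(- \frac{1}{106}\right)} + 19958} = \sqrt{\sqrt{53 - \frac{31}{106}} + 19958} = \sqrt{\sqrt{\frac{5587}{106}} + 19958} = \sqrt{\frac{\sqrt{592222}}{106} + 19958} = \sqrt{19958 + \frac{\sqrt{592222}}{106}}$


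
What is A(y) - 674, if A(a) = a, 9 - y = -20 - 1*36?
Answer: -609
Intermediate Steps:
y = 65 (y = 9 - (-20 - 1*36) = 9 - (-20 - 36) = 9 - 1*(-56) = 9 + 56 = 65)
A(y) - 674 = 65 - 674 = -609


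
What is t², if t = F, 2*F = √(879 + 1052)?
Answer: 1931/4 ≈ 482.75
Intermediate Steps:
F = √1931/2 (F = √(879 + 1052)/2 = √1931/2 ≈ 21.972)
t = √1931/2 ≈ 21.972
t² = (√1931/2)² = 1931/4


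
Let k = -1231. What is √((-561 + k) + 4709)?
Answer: √2917 ≈ 54.009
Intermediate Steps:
√((-561 + k) + 4709) = √((-561 - 1231) + 4709) = √(-1792 + 4709) = √2917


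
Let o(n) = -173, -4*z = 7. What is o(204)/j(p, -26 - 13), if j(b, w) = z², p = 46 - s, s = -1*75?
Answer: -2768/49 ≈ -56.490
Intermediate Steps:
z = -7/4 (z = -¼*7 = -7/4 ≈ -1.7500)
s = -75
p = 121 (p = 46 - 1*(-75) = 46 + 75 = 121)
j(b, w) = 49/16 (j(b, w) = (-7/4)² = 49/16)
o(204)/j(p, -26 - 13) = -173/49/16 = -173*16/49 = -2768/49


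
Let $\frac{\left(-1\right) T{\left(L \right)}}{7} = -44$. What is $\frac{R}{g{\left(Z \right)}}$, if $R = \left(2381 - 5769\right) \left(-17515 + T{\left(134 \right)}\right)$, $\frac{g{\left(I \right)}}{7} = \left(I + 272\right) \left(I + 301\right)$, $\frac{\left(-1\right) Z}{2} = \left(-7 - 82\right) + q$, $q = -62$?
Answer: $\frac{4164094}{173061} \approx 24.061$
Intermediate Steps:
$T{\left(L \right)} = 308$ ($T{\left(L \right)} = \left(-7\right) \left(-44\right) = 308$)
$Z = 302$ ($Z = - 2 \left(\left(-7 - 82\right) - 62\right) = - 2 \left(-89 - 62\right) = \left(-2\right) \left(-151\right) = 302$)
$g{\left(I \right)} = 7 \left(272 + I\right) \left(301 + I\right)$ ($g{\left(I \right)} = 7 \left(I + 272\right) \left(I + 301\right) = 7 \left(272 + I\right) \left(301 + I\right)$)
$R = 58297316$ ($R = \left(2381 - 5769\right) \left(-17515 + 308\right) = \left(-3388\right) \left(-17207\right) = 58297316$)
$\frac{R}{g{\left(Z \right)}} = \frac{58297316}{573104 + 7 \cdot 302^{2} + 4011 \cdot 302} = \frac{58297316}{573104 + 7 \cdot 91204 + 1211322} = \frac{58297316}{573104 + 638428 + 1211322} = \frac{58297316}{2422854} = 58297316 \cdot \frac{1}{2422854} = \frac{4164094}{173061}$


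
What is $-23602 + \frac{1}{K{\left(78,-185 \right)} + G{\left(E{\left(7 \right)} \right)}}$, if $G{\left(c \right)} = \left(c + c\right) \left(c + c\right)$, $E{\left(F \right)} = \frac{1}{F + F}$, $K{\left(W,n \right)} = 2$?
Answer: $- \frac{2336549}{99} \approx -23602.0$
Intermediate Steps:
$E{\left(F \right)} = \frac{1}{2 F}$
$G{\left(c \right)} = 4 c^{2}$ ($G{\left(c \right)} = 2 c 2 c = 4 c^{2}$)
$-23602 + \frac{1}{K{\left(78,-185 \right)} + G{\left(E{\left(7 \right)} \right)}} = -23602 + \frac{1}{2 + 4 \left(\frac{1}{2 \cdot 7}\right)^{2}} = -23602 + \frac{1}{2 + 4 \left(\frac{1}{2} \cdot \frac{1}{7}\right)^{2}} = -23602 + \frac{1}{2 + \frac{4}{196}} = -23602 + \frac{1}{2 + 4 \cdot \frac{1}{196}} = -23602 + \frac{1}{2 + \frac{1}{49}} = -23602 + \frac{1}{\frac{99}{49}} = -23602 + \frac{49}{99} = - \frac{2336549}{99}$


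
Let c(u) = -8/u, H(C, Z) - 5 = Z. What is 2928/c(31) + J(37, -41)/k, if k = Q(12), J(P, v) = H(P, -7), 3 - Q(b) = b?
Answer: -102112/9 ≈ -11346.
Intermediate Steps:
Q(b) = 3 - b
H(C, Z) = 5 + Z
J(P, v) = -2 (J(P, v) = 5 - 7 = -2)
k = -9 (k = 3 - 1*12 = 3 - 12 = -9)
2928/c(31) + J(37, -41)/k = 2928/((-8/31)) - 2/(-9) = 2928/((-8*1/31)) - 2*(-⅑) = 2928/(-8/31) + 2/9 = 2928*(-31/8) + 2/9 = -11346 + 2/9 = -102112/9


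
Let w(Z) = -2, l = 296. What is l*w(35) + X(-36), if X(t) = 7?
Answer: -585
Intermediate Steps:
l*w(35) + X(-36) = 296*(-2) + 7 = -592 + 7 = -585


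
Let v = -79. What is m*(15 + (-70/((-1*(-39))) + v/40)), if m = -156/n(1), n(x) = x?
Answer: -17519/10 ≈ -1751.9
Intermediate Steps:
m = -156 (m = -156/1 = -156*1 = -156)
m*(15 + (-70/((-1*(-39))) + v/40)) = -156*(15 + (-70/((-1*(-39))) - 79/40)) = -156*(15 + (-70/39 - 79*1/40)) = -156*(15 + (-70*1/39 - 79/40)) = -156*(15 + (-70/39 - 79/40)) = -156*(15 - 5881/1560) = -156*17519/1560 = -17519/10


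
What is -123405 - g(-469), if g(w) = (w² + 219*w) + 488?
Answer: -241143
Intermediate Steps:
g(w) = 488 + w² + 219*w
-123405 - g(-469) = -123405 - (488 + (-469)² + 219*(-469)) = -123405 - (488 + 219961 - 102711) = -123405 - 1*117738 = -123405 - 117738 = -241143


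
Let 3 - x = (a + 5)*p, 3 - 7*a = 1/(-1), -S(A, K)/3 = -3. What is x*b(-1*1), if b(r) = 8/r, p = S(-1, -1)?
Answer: 2640/7 ≈ 377.14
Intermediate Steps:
S(A, K) = 9 (S(A, K) = -3*(-3) = 9)
a = 4/7 (a = 3/7 - ⅐/(-1) = 3/7 - ⅐*(-1) = 3/7 + ⅐ = 4/7 ≈ 0.57143)
p = 9
x = -330/7 (x = 3 - (4/7 + 5)*9 = 3 - 39*9/7 = 3 - 1*351/7 = 3 - 351/7 = -330/7 ≈ -47.143)
x*b(-1*1) = -2640/(7*((-1*1))) = -2640/(7*(-1)) = -2640*(-1)/7 = -330/7*(-8) = 2640/7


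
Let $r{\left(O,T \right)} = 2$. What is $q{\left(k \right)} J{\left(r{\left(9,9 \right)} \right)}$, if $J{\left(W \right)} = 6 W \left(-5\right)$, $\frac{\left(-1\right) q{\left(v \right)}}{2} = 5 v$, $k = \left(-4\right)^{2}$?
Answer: $9600$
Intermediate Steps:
$k = 16$
$q{\left(v \right)} = - 10 v$ ($q{\left(v \right)} = - 2 \cdot 5 v = - 10 v$)
$J{\left(W \right)} = - 30 W$
$q{\left(k \right)} J{\left(r{\left(9,9 \right)} \right)} = \left(-10\right) 16 \left(\left(-30\right) 2\right) = \left(-160\right) \left(-60\right) = 9600$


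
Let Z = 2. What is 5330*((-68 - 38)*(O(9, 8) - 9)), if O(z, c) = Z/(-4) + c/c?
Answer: 4802330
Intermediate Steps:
O(z, c) = ½ (O(z, c) = 2/(-4) + c/c = 2*(-¼) + 1 = -½ + 1 = ½)
5330*((-68 - 38)*(O(9, 8) - 9)) = 5330*((-68 - 38)*(½ - 9)) = 5330*(-106*(-17/2)) = 5330*901 = 4802330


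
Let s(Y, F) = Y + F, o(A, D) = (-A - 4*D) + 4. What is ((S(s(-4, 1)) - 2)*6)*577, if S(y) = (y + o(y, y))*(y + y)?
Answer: -339276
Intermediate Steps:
o(A, D) = 4 - A - 4*D
s(Y, F) = F + Y
S(y) = 2*y*(4 - 4*y) (S(y) = (y + (4 - y - 4*y))*(y + y) = (y + (4 - 5*y))*(2*y) = (4 - 4*y)*(2*y) = 2*y*(4 - 4*y))
((S(s(-4, 1)) - 2)*6)*577 = ((8*(1 - 4)*(1 - (1 - 4)) - 2)*6)*577 = ((8*(-3)*(1 - 1*(-3)) - 2)*6)*577 = ((8*(-3)*(1 + 3) - 2)*6)*577 = ((8*(-3)*4 - 2)*6)*577 = ((-96 - 2)*6)*577 = -98*6*577 = -588*577 = -339276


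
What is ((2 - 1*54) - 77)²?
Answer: 16641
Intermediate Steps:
((2 - 1*54) - 77)² = ((2 - 54) - 77)² = (-52 - 77)² = (-129)² = 16641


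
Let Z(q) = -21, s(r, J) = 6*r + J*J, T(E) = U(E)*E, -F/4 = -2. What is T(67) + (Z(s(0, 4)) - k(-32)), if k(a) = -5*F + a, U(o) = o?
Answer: 4540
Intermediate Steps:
F = 8 (F = -4*(-2) = 8)
T(E) = E² (T(E) = E*E = E²)
k(a) = -40 + a (k(a) = -5*8 + a = -40 + a)
s(r, J) = J² + 6*r (s(r, J) = 6*r + J² = J² + 6*r)
T(67) + (Z(s(0, 4)) - k(-32)) = 67² + (-21 - (-40 - 32)) = 4489 + (-21 - 1*(-72)) = 4489 + (-21 + 72) = 4489 + 51 = 4540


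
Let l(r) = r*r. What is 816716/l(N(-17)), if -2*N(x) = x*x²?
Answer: 3266864/24137569 ≈ 0.13534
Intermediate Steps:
N(x) = -x³/2 (N(x) = -x*x²/2 = -x³/2)
l(r) = r²
816716/l(N(-17)) = 816716/((-½*(-17)³)²) = 816716/((-½*(-4913))²) = 816716/((4913/2)²) = 816716/(24137569/4) = 816716*(4/24137569) = 3266864/24137569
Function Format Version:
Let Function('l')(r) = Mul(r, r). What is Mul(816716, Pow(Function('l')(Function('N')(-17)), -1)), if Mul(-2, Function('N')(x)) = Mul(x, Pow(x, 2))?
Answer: Rational(3266864, 24137569) ≈ 0.13534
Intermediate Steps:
Function('N')(x) = Mul(Rational(-1, 2), Pow(x, 3)) (Function('N')(x) = Mul(Rational(-1, 2), Mul(x, Pow(x, 2))) = Mul(Rational(-1, 2), Pow(x, 3)))
Function('l')(r) = Pow(r, 2)
Mul(816716, Pow(Function('l')(Function('N')(-17)), -1)) = Mul(816716, Pow(Pow(Mul(Rational(-1, 2), Pow(-17, 3)), 2), -1)) = Mul(816716, Pow(Pow(Mul(Rational(-1, 2), -4913), 2), -1)) = Mul(816716, Pow(Pow(Rational(4913, 2), 2), -1)) = Mul(816716, Pow(Rational(24137569, 4), -1)) = Mul(816716, Rational(4, 24137569)) = Rational(3266864, 24137569)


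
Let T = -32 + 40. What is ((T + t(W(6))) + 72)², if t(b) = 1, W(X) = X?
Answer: 6561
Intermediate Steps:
T = 8
((T + t(W(6))) + 72)² = ((8 + 1) + 72)² = (9 + 72)² = 81² = 6561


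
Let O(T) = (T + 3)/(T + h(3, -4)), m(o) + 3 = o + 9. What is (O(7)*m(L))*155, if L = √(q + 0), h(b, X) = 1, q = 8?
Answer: 2325/2 + 775*√2/2 ≈ 1710.5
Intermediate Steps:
L = 2*√2 (L = √(8 + 0) = √8 = 2*√2 ≈ 2.8284)
m(o) = 6 + o (m(o) = -3 + (o + 9) = -3 + (9 + o) = 6 + o)
O(T) = (3 + T)/(1 + T) (O(T) = (T + 3)/(T + 1) = (3 + T)/(1 + T))
(O(7)*m(L))*155 = (((3 + 7)/(1 + 7))*(6 + 2*√2))*155 = ((10/8)*(6 + 2*√2))*155 = (((⅛)*10)*(6 + 2*√2))*155 = (5*(6 + 2*√2)/4)*155 = (15/2 + 5*√2/2)*155 = 2325/2 + 775*√2/2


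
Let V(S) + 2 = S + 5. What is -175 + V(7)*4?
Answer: -135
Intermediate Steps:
V(S) = 3 + S (V(S) = -2 + (S + 5) = -2 + (5 + S) = 3 + S)
-175 + V(7)*4 = -175 + (3 + 7)*4 = -175 + 10*4 = -175 + 40 = -135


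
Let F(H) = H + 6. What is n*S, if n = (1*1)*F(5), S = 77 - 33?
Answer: 484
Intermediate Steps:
S = 44
F(H) = 6 + H
n = 11 (n = (1*1)*(6 + 5) = 1*11 = 11)
n*S = 11*44 = 484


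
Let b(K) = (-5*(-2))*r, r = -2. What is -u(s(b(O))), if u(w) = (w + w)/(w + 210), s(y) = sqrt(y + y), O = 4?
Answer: -2*sqrt(10)/(sqrt(10) - 105*I) ≈ -0.0018124 - 0.060179*I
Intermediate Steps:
b(K) = -20 (b(K) = -5*(-2)*(-2) = 10*(-2) = -20)
s(y) = sqrt(2)*sqrt(y) (s(y) = sqrt(2*y) = sqrt(2)*sqrt(y))
u(w) = 2*w/(210 + w) (u(w) = (2*w)/(210 + w) = 2*w/(210 + w))
-u(s(b(O))) = -2*sqrt(2)*sqrt(-20)/(210 + sqrt(2)*sqrt(-20)) = -2*sqrt(2)*(2*I*sqrt(5))/(210 + sqrt(2)*(2*I*sqrt(5))) = -2*2*I*sqrt(10)/(210 + 2*I*sqrt(10)) = -4*I*sqrt(10)/(210 + 2*I*sqrt(10))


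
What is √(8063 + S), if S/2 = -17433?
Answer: 7*I*√547 ≈ 163.72*I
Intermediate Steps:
S = -34866 (S = 2*(-17433) = -34866)
√(8063 + S) = √(8063 - 34866) = √(-26803) = 7*I*√547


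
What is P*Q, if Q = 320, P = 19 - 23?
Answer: -1280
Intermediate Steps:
P = -4
P*Q = -4*320 = -1280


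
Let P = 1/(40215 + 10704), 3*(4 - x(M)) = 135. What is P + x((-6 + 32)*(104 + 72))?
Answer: -2087678/50919 ≈ -41.000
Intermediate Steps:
x(M) = -41 (x(M) = 4 - ⅓*135 = 4 - 45 = -41)
P = 1/50919 ≈ 1.9639e-5
P + x((-6 + 32)*(104 + 72)) = 1/50919 - 41 = -2087678/50919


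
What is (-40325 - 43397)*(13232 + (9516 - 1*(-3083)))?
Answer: -2162622982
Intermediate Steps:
(-40325 - 43397)*(13232 + (9516 - 1*(-3083))) = -83722*(13232 + (9516 + 3083)) = -83722*(13232 + 12599) = -83722*25831 = -2162622982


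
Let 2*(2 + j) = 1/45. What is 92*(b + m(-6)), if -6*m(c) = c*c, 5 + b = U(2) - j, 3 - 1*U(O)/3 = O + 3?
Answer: -62146/45 ≈ -1381.0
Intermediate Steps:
U(O) = -3*O (U(O) = 9 - 3*(O + 3) = 9 - 3*(3 + O) = 9 + (-9 - 3*O) = -3*O)
j = -179/90 (j = -2 + (½)/45 = -2 + (½)*(1/45) = -2 + 1/90 = -179/90 ≈ -1.9889)
b = -811/90 (b = -5 + (-3*2 - 1*(-179/90)) = -5 + (-6 + 179/90) = -5 - 361/90 = -811/90 ≈ -9.0111)
m(c) = -c²/6 (m(c) = -c*c/6 = -c²/6)
92*(b + m(-6)) = 92*(-811/90 - ⅙*(-6)²) = 92*(-811/90 - ⅙*36) = 92*(-811/90 - 6) = 92*(-1351/90) = -62146/45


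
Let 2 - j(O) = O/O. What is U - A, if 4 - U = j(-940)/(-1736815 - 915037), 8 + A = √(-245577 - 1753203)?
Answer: 31822225/2651852 - 2*I*√499695 ≈ 12.0 - 1413.8*I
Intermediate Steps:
j(O) = 1 (j(O) = 2 - O/O = 2 - 1*1 = 2 - 1 = 1)
A = -8 + 2*I*√499695 (A = -8 + √(-245577 - 1753203) = -8 + √(-1998780) = -8 + 2*I*√499695 ≈ -8.0 + 1413.8*I)
U = 10607409/2651852 (U = 4 - 1/(-1736815 - 915037) = 4 - 1/(-2651852) = 4 - (-1)/2651852 = 4 - 1*(-1/2651852) = 4 + 1/2651852 = 10607409/2651852 ≈ 4.0000)
U - A = 10607409/2651852 - (-8 + 2*I*√499695) = 10607409/2651852 + (8 - 2*I*√499695) = 31822225/2651852 - 2*I*√499695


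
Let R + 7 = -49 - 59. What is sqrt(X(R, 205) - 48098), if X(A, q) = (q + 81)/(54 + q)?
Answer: 2*I*sqrt(806596966)/259 ≈ 219.31*I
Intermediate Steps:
R = -115 (R = -7 + (-49 - 59) = -7 - 108 = -115)
X(A, q) = (81 + q)/(54 + q)
sqrt(X(R, 205) - 48098) = sqrt((81 + 205)/(54 + 205) - 48098) = sqrt(286/259 - 48098) = sqrt(-12457096/259) = 2*I*sqrt(806596966)/259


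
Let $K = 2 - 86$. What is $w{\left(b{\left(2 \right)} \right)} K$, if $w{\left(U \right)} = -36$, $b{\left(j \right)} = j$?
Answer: $3024$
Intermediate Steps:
$K = -84$ ($K = 2 - 86 = -84$)
$w{\left(b{\left(2 \right)} \right)} K = \left(-36\right) \left(-84\right) = 3024$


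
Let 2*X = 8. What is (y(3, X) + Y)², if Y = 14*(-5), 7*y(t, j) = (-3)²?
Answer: 231361/49 ≈ 4721.7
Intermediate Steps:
X = 4 (X = (½)*8 = 4)
y(t, j) = 9/7 (y(t, j) = (⅐)*(-3)² = (⅐)*9 = 9/7)
Y = -70
(y(3, X) + Y)² = (9/7 - 70)² = (-481/7)² = 231361/49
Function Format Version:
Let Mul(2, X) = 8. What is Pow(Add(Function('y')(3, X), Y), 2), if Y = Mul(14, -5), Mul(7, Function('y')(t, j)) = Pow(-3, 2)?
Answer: Rational(231361, 49) ≈ 4721.7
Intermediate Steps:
X = 4 (X = Mul(Rational(1, 2), 8) = 4)
Function('y')(t, j) = Rational(9, 7) (Function('y')(t, j) = Mul(Rational(1, 7), Pow(-3, 2)) = Mul(Rational(1, 7), 9) = Rational(9, 7))
Y = -70
Pow(Add(Function('y')(3, X), Y), 2) = Pow(Add(Rational(9, 7), -70), 2) = Pow(Rational(-481, 7), 2) = Rational(231361, 49)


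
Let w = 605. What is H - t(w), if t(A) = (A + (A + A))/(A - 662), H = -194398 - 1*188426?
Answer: -7273051/19 ≈ -3.8279e+5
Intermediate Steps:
H = -382824 (H = -194398 - 188426 = -382824)
t(A) = 3*A/(-662 + A) (t(A) = (A + 2*A)/(-662 + A) = (3*A)/(-662 + A) = 3*A/(-662 + A))
H - t(w) = -382824 - 3*605/(-662 + 605) = -382824 - 3*605/(-57) = -382824 - 3*605*(-1)/57 = -382824 - 1*(-605/19) = -382824 + 605/19 = -7273051/19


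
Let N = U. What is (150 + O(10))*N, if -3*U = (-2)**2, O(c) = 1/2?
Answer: -602/3 ≈ -200.67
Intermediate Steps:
O(c) = 1/2
U = -4/3 (U = -1/3*(-2)**2 = -1/3*4 = -4/3 ≈ -1.3333)
N = -4/3 ≈ -1.3333
(150 + O(10))*N = (150 + 1/2)*(-4/3) = (301/2)*(-4/3) = -602/3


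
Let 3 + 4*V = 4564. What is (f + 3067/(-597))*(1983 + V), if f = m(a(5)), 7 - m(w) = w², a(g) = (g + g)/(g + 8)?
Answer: 30806777/7761 ≈ 3969.4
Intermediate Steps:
V = 4561/4 (V = -¾ + (¼)*4564 = -¾ + 1141 = 4561/4 ≈ 1140.3)
a(g) = 2*g/(8 + g) (a(g) = (2*g)/(8 + g) = 2*g/(8 + g))
m(w) = 7 - w²
f = 1083/169 (f = 7 - (2*5/(8 + 5))² = 7 - (2*5/13)² = 7 - (2*5*(1/13))² = 7 - (10/13)² = 7 - 1*100/169 = 7 - 100/169 = 1083/169 ≈ 6.4083)
(f + 3067/(-597))*(1983 + V) = (1083/169 + 3067/(-597))*(1983 + 4561/4) = (1083/169 + 3067*(-1/597))*(12493/4) = (1083/169 - 3067/597)*(12493/4) = (128228/100893)*(12493/4) = 30806777/7761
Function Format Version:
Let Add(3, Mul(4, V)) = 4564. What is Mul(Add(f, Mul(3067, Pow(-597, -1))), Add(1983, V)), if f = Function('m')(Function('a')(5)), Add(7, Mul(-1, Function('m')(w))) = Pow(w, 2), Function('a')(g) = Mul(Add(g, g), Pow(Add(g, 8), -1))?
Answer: Rational(30806777, 7761) ≈ 3969.4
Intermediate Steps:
V = Rational(4561, 4) (V = Add(Rational(-3, 4), Mul(Rational(1, 4), 4564)) = Add(Rational(-3, 4), 1141) = Rational(4561, 4) ≈ 1140.3)
Function('a')(g) = Mul(2, g, Pow(Add(8, g), -1)) (Function('a')(g) = Mul(Mul(2, g), Pow(Add(8, g), -1)) = Mul(2, g, Pow(Add(8, g), -1)))
Function('m')(w) = Add(7, Mul(-1, Pow(w, 2)))
f = Rational(1083, 169) (f = Add(7, Mul(-1, Pow(Mul(2, 5, Pow(Add(8, 5), -1)), 2))) = Add(7, Mul(-1, Pow(Mul(2, 5, Pow(13, -1)), 2))) = Add(7, Mul(-1, Pow(Mul(2, 5, Rational(1, 13)), 2))) = Add(7, Mul(-1, Pow(Rational(10, 13), 2))) = Add(7, Mul(-1, Rational(100, 169))) = Add(7, Rational(-100, 169)) = Rational(1083, 169) ≈ 6.4083)
Mul(Add(f, Mul(3067, Pow(-597, -1))), Add(1983, V)) = Mul(Add(Rational(1083, 169), Mul(3067, Pow(-597, -1))), Add(1983, Rational(4561, 4))) = Mul(Add(Rational(1083, 169), Mul(3067, Rational(-1, 597))), Rational(12493, 4)) = Mul(Add(Rational(1083, 169), Rational(-3067, 597)), Rational(12493, 4)) = Mul(Rational(128228, 100893), Rational(12493, 4)) = Rational(30806777, 7761)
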